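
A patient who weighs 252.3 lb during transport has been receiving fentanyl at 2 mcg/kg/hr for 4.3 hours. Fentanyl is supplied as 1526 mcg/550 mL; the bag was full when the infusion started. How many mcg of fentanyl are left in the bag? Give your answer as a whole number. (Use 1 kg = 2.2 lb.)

540 mcg

Weight = 252.3 lb ÷ 2.2 lb/kg = 114.6818 kg
Dose = 2 mcg/kg/hr × 114.6818 kg = 229.3636 mcg/hr
Concentration = 1526 mcg ÷ 550 mL = 2.774545 mcg/mL
Rate = 229.3636 mcg/hr ÷ 2.774545 mcg/mL = 82.6671 mL/hr
Volume infused = 82.6671 mL/hr × 4.3 hr = 355.4685 mL
Volume remaining = 550 − 355.4685 = 194.5315 mL
Drug remaining = 194.5315 mL × 2.774545 mcg/mL = 539.7364 mcg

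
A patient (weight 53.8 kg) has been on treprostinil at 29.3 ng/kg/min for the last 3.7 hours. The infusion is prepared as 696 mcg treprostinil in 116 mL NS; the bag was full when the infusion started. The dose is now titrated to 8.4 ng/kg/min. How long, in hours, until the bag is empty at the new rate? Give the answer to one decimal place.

12.8 hours

Initial rate:
Dose = 29.3 ng/kg/min × 53.8 kg = 1576.34 ng/min
1576.34 ng/min × 60 min/hr = 94580.4 ng/hr
Concentration = 696 mcg ÷ 116 mL = 6 mcg/mL = 6000 ng/mL
Rate = 94580.4 ng/hr ÷ 6000 ng/mL = 15.7634 mL/hr
Volume infused so far = 15.7634 mL/hr × 3.7 hr = 58.32458 mL
Volume remaining = 116 − 58.32458 = 57.67542 mL
New rate:
Dose = 8.4 ng/kg/min × 53.8 kg = 451.92 ng/min
451.92 ng/min × 60 min/hr = 27115.2 ng/hr
Rate = 27115.2 ng/hr ÷ 6000 ng/mL = 4.5192 mL/hr
Time remaining = 57.67542 mL ÷ 4.5192 mL/hr = 12.76231 hr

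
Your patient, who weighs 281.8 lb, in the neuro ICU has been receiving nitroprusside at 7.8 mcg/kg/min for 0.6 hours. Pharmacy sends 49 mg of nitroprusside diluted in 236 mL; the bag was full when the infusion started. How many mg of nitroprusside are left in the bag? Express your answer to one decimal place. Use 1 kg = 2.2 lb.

Weight = 281.8 lb ÷ 2.2 lb/kg = 128.0909 kg
Dose = 7.8 mcg/kg/min × 128.0909 kg = 999.1091 mcg/min
999.1091 mcg/min × 60 min/hr = 59946.55 mcg/hr
Concentration = 49 mg ÷ 236 mL = 0.2076271 mg/mL = 207.6271 mcg/mL
Rate = 59946.55 mcg/hr ÷ 207.6271 mcg/mL = 288.7221 mL/hr
Volume infused = 288.7221 mL/hr × 0.6 hr = 173.2333 mL
Volume remaining = 236 − 173.2333 = 62.76672 mL
Drug remaining = 62.76672 mL × 207.6271 mcg/mL = 13032.07 mcg = 13.03207 mg

13.0 mg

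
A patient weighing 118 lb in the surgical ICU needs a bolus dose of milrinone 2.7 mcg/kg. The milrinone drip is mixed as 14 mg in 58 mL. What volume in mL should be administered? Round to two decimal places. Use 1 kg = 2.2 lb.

Weight = 118 lb ÷ 2.2 lb/kg = 53.63636 kg
Dose = 2.7 mcg/kg × 53.63636 kg = 144.8182 mcg
Concentration = 14 mg ÷ 58 mL = 0.2413793 mg/mL = 241.3793 mcg/mL
Volume = 144.8182 mcg ÷ 241.3793 mcg/mL = 0.599961 mL

0.60 mL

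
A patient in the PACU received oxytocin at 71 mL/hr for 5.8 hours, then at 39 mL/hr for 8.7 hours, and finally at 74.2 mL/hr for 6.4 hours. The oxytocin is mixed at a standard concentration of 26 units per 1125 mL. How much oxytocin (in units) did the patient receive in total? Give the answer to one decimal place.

Concentration = 26 units ÷ 1125 mL = 0.02311111 units/mL
Stage 1: 71 mL/hr × 5.8 hr = 411.8 mL → 411.8 mL × 0.02311111 units/mL = 9.517156 units
Stage 2: 39 mL/hr × 8.7 hr = 339.3 mL → 339.3 mL × 0.02311111 units/mL = 7.8416 units
Stage 3: 74.2 mL/hr × 6.4 hr = 474.88 mL → 474.88 mL × 0.02311111 units/mL = 10.975 units
Total = 9.517156 + 7.8416 + 10.975 = 28.33376 units

28.3 units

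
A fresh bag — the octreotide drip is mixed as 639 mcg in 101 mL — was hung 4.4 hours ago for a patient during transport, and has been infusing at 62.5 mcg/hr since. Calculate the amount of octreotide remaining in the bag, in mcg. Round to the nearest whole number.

Concentration = 639 mcg ÷ 101 mL = 6.326733 mcg/mL
Rate = 62.5 mcg/hr ÷ 6.326733 mcg/mL = 9.878717 mL/hr
Volume infused = 9.878717 mL/hr × 4.4 hr = 43.46635 mL
Volume remaining = 101 − 43.46635 = 57.53365 mL
Drug remaining = 57.53365 mL × 6.326733 mcg/mL = 364 mcg

364 mcg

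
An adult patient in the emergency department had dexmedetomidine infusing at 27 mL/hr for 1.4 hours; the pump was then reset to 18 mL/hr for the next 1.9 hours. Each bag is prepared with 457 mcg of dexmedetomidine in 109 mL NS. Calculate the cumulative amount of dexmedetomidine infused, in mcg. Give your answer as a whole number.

Concentration = 457 mcg ÷ 109 mL = 4.192661 mcg/mL
Stage 1: 27 mL/hr × 1.4 hr = 37.8 mL → 37.8 mL × 4.192661 mcg/mL = 158.4826 mcg
Stage 2: 18 mL/hr × 1.9 hr = 34.2 mL → 34.2 mL × 4.192661 mcg/mL = 143.389 mcg
Total = 158.4826 + 143.389 = 301.8716 mcg

302 mcg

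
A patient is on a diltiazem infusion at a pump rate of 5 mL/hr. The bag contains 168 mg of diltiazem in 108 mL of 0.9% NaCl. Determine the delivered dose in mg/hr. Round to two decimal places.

Concentration = 168 mg ÷ 108 mL = 1.555556 mg/mL
Drug rate = 5 mL/hr × 1.555556 mg/mL = 7.777778 mg/hr

7.78 mg/hr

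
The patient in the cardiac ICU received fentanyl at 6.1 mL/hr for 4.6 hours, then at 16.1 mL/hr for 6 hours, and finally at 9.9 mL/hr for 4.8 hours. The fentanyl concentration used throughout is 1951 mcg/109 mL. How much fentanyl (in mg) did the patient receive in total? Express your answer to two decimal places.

Concentration = 1951 mcg ÷ 109 mL = 17.89908 mcg/mL
Stage 1: 6.1 mL/hr × 4.6 hr = 28.06 mL → 28.06 mL × 17.89908 mcg/mL = 502.2483 mcg
Stage 2: 16.1 mL/hr × 6 hr = 96.6 mL → 96.6 mL × 17.89908 mcg/mL = 1729.051 mcg
Stage 3: 9.9 mL/hr × 4.8 hr = 47.52 mL → 47.52 mL × 17.89908 mcg/mL = 850.5644 mcg
Total = 502.2483 + 1729.051 + 850.5644 = 3081.864 mcg = 3.081864 mg

3.08 mg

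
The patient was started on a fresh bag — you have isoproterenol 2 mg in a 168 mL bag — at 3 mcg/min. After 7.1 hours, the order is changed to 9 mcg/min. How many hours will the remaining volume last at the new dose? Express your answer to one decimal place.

1.3 hours

Initial rate:
3 mcg/min × 60 min/hr = 180 mcg/hr
Concentration = 2 mg ÷ 168 mL = 0.01190476 mg/mL = 11.90476 mcg/mL
Rate = 180 mcg/hr ÷ 11.90476 mcg/mL = 15.12 mL/hr
Volume infused so far = 15.12 mL/hr × 7.1 hr = 107.352 mL
Volume remaining = 168 − 107.352 = 60.648 mL
New rate:
9 mcg/min × 60 min/hr = 540 mcg/hr
Rate = 540 mcg/hr ÷ 11.90476 mcg/mL = 45.36 mL/hr
Time remaining = 60.648 mL ÷ 45.36 mL/hr = 1.337037 hr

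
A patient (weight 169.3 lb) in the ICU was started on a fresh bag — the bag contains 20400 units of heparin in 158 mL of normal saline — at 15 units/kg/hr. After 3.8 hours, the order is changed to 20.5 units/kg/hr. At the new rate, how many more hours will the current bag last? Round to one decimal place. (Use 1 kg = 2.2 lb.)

10.2 hours

Initial rate:
Weight = 169.3 lb ÷ 2.2 lb/kg = 76.95455 kg
Dose = 15 units/kg/hr × 76.95455 kg = 1154.318 units/hr
Concentration = 20400 units ÷ 158 mL = 129.1139 units/mL
Rate = 1154.318 units/hr ÷ 129.1139 units/mL = 8.940307 mL/hr
Volume infused so far = 8.940307 mL/hr × 3.8 hr = 33.97317 mL
Volume remaining = 158 − 33.97317 = 124.0268 mL
New rate:
Dose = 20.5 units/kg/hr × 76.95455 kg = 1577.568 units/hr
Rate = 1577.568 units/hr ÷ 129.1139 units/mL = 12.21842 mL/hr
Time remaining = 124.0268 mL ÷ 12.21842 mL/hr = 10.15081 hr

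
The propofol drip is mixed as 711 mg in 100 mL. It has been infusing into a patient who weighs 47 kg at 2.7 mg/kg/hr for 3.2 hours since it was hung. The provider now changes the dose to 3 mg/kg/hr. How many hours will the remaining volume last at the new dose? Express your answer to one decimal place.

2.2 hours

Initial rate:
Dose = 2.7 mg/kg/hr × 47 kg = 126.9 mg/hr
Concentration = 711 mg ÷ 100 mL = 7.11 mg/mL
Rate = 126.9 mg/hr ÷ 7.11 mg/mL = 17.8481 mL/hr
Volume infused so far = 17.8481 mL/hr × 3.2 hr = 57.11392 mL
Volume remaining = 100 − 57.11392 = 42.88608 mL
New rate:
Dose = 3 mg/kg/hr × 47 kg = 141 mg/hr
Rate = 141 mg/hr ÷ 7.11 mg/mL = 19.83122 mL/hr
Time remaining = 42.88608 mL ÷ 19.83122 mL/hr = 2.162553 hr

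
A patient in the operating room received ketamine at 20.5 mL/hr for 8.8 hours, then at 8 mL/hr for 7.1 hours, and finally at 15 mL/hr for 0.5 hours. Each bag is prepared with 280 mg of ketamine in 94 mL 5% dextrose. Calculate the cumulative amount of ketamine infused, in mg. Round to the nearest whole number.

729 mg

Concentration = 280 mg ÷ 94 mL = 2.978723 mg/mL
Stage 1: 20.5 mL/hr × 8.8 hr = 180.4 mL → 180.4 mL × 2.978723 mg/mL = 537.3617 mg
Stage 2: 8 mL/hr × 7.1 hr = 56.8 mL → 56.8 mL × 2.978723 mg/mL = 169.1915 mg
Stage 3: 15 mL/hr × 0.5 hr = 7.5 mL → 7.5 mL × 2.978723 mg/mL = 22.34043 mg
Total = 537.3617 + 169.1915 + 22.34043 = 728.8936 mg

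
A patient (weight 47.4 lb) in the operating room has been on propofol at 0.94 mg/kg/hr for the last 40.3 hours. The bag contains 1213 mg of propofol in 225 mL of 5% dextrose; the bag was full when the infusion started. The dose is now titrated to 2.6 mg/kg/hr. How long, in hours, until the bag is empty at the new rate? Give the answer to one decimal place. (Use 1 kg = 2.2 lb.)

7.1 hours

Initial rate:
Weight = 47.4 lb ÷ 2.2 lb/kg = 21.54545 kg
Dose = 0.94 mg/kg/hr × 21.54545 kg = 20.25273 mg/hr
Concentration = 1213 mg ÷ 225 mL = 5.391111 mg/mL
Rate = 20.25273 mg/hr ÷ 5.391111 mg/mL = 3.756689 mL/hr
Volume infused so far = 3.756689 mL/hr × 40.3 hr = 151.3946 mL
Volume remaining = 225 − 151.3946 = 73.60544 mL
New rate:
Dose = 2.6 mg/kg/hr × 21.54545 kg = 56.01818 mg/hr
Rate = 56.01818 mg/hr ÷ 5.391111 mg/mL = 10.39084 mL/hr
Time remaining = 73.60544 mL ÷ 10.39084 mL/hr = 7.083684 hr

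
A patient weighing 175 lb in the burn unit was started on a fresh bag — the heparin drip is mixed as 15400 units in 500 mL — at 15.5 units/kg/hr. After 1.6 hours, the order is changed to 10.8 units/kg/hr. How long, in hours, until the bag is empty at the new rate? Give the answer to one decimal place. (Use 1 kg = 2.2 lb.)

Initial rate:
Weight = 175 lb ÷ 2.2 lb/kg = 79.54545 kg
Dose = 15.5 units/kg/hr × 79.54545 kg = 1232.955 units/hr
Concentration = 15400 units ÷ 500 mL = 30.8 units/mL
Rate = 1232.955 units/hr ÷ 30.8 units/mL = 40.03099 mL/hr
Volume infused so far = 40.03099 mL/hr × 1.6 hr = 64.04959 mL
Volume remaining = 500 − 64.04959 = 435.9504 mL
New rate:
Dose = 10.8 units/kg/hr × 79.54545 kg = 859.0909 units/hr
Rate = 859.0909 units/hr ÷ 30.8 units/mL = 27.89256 mL/hr
Time remaining = 435.9504 mL ÷ 27.89256 mL/hr = 15.62963 hr

15.6 hours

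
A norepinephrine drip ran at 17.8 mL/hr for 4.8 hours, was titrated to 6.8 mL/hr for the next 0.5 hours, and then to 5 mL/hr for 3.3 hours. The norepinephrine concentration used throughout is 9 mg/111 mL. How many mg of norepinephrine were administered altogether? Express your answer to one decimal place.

8.5 mg

Concentration = 9 mg ÷ 111 mL = 0.08108108 mg/mL
Stage 1: 17.8 mL/hr × 4.8 hr = 85.44 mL → 85.44 mL × 0.08108108 mg/mL = 6.927568 mg
Stage 2: 6.8 mL/hr × 0.5 hr = 3.4 mL → 3.4 mL × 0.08108108 mg/mL = 0.2756757 mg
Stage 3: 5 mL/hr × 3.3 hr = 16.5 mL → 16.5 mL × 0.08108108 mg/mL = 1.337838 mg
Total = 6.927568 + 0.2756757 + 1.337838 = 8.541081 mg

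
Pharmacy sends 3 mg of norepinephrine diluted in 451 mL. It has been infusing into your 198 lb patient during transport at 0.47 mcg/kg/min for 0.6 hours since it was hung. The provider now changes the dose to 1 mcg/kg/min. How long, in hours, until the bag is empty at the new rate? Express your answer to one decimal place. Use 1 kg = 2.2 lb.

0.3 hours

Initial rate:
Weight = 198 lb ÷ 2.2 lb/kg = 90 kg
Dose = 0.47 mcg/kg/min × 90 kg = 42.3 mcg/min
42.3 mcg/min × 60 min/hr = 2538 mcg/hr
Concentration = 3 mg ÷ 451 mL = 0.006651885 mg/mL = 6.651885 mcg/mL
Rate = 2538 mcg/hr ÷ 6.651885 mcg/mL = 381.546 mL/hr
Volume infused so far = 381.546 mL/hr × 0.6 hr = 228.9276 mL
Volume remaining = 451 − 228.9276 = 222.0724 mL
New rate:
Dose = 1 mcg/kg/min × 90 kg = 90 mcg/min
90 mcg/min × 60 min/hr = 5400 mcg/hr
Rate = 5400 mcg/hr ÷ 6.651885 mcg/mL = 811.8 mL/hr
Time remaining = 222.0724 mL ÷ 811.8 mL/hr = 0.2735556 hr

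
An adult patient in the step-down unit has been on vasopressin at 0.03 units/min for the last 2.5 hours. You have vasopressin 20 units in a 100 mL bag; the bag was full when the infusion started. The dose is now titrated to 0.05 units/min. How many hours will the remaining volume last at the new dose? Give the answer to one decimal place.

Initial rate:
0.03 units/min × 60 min/hr = 1.8 units/hr
Concentration = 20 units ÷ 100 mL = 0.2 units/mL
Rate = 1.8 units/hr ÷ 0.2 units/mL = 9 mL/hr
Volume infused so far = 9 mL/hr × 2.5 hr = 22.5 mL
Volume remaining = 100 − 22.5 = 77.5 mL
New rate:
0.05 units/min × 60 min/hr = 3 units/hr
Rate = 3 units/hr ÷ 0.2 units/mL = 15 mL/hr
Time remaining = 77.5 mL ÷ 15 mL/hr = 5.166667 hr

5.2 hours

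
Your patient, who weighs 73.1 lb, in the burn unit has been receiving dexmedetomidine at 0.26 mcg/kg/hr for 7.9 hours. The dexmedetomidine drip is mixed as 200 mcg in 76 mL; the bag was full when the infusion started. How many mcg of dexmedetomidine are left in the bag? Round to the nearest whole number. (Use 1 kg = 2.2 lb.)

Weight = 73.1 lb ÷ 2.2 lb/kg = 33.22727 kg
Dose = 0.26 mcg/kg/hr × 33.22727 kg = 8.639091 mcg/hr
Concentration = 200 mcg ÷ 76 mL = 2.631579 mcg/mL
Rate = 8.639091 mcg/hr ÷ 2.631579 mcg/mL = 3.282855 mL/hr
Volume infused = 3.282855 mL/hr × 7.9 hr = 25.93455 mL
Volume remaining = 76 − 25.93455 = 50.06545 mL
Drug remaining = 50.06545 mL × 2.631579 mcg/mL = 131.7512 mcg

132 mcg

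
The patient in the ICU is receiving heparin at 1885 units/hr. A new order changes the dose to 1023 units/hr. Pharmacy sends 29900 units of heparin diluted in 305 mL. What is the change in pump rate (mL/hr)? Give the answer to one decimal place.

8.8 mL/hr

At the current dose:
Concentration = 29900 units ÷ 305 mL = 98.03279 units/mL
Rate = 1885 units/hr ÷ 98.03279 units/mL = 19.22826 mL/hr
At the new dose:
Rate = 1023 units/hr ÷ 98.03279 units/mL = 10.43528 mL/hr
Change = 10.43528 − 19.22826 = -8.792977 mL/hr → 8.792977 mL/hr decrease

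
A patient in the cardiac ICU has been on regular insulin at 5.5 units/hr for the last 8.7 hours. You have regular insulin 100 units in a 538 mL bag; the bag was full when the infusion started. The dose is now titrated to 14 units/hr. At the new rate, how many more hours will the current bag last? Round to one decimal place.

3.7 hours

Initial rate:
Concentration = 100 units ÷ 538 mL = 0.1858736 units/mL
Rate = 5.5 units/hr ÷ 0.1858736 units/mL = 29.59 mL/hr
Volume infused so far = 29.59 mL/hr × 8.7 hr = 257.433 mL
Volume remaining = 538 − 257.433 = 280.567 mL
New rate:
Rate = 14 units/hr ÷ 0.1858736 units/mL = 75.32 mL/hr
Time remaining = 280.567 mL ÷ 75.32 mL/hr = 3.725 hr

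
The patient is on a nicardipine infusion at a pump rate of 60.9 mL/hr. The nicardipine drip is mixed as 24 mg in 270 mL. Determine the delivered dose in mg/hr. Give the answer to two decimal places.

Concentration = 24 mg ÷ 270 mL = 0.08888889 mg/mL
Drug rate = 60.9 mL/hr × 0.08888889 mg/mL = 5.413333 mg/hr

5.41 mg/hr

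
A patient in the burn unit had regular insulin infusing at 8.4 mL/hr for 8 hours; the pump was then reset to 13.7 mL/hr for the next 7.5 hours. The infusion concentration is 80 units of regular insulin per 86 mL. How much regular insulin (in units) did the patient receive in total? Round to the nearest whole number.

Concentration = 80 units ÷ 86 mL = 0.9302326 units/mL
Stage 1: 8.4 mL/hr × 8 hr = 67.2 mL → 67.2 mL × 0.9302326 units/mL = 62.51163 units
Stage 2: 13.7 mL/hr × 7.5 hr = 102.75 mL → 102.75 mL × 0.9302326 units/mL = 95.5814 units
Total = 62.51163 + 95.5814 = 158.093 units

158 units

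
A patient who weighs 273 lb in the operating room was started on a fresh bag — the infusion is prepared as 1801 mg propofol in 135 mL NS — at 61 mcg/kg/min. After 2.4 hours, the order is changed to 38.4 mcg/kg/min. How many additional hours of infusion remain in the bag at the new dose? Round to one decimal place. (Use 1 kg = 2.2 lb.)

Initial rate:
Weight = 273 lb ÷ 2.2 lb/kg = 124.0909 kg
Dose = 61 mcg/kg/min × 124.0909 kg = 7569.545 mcg/min
7569.545 mcg/min × 60 min/hr = 454172.7 mcg/hr
Concentration = 1801 mg ÷ 135 mL = 13.34074 mg/mL = 13340.74 mcg/mL
Rate = 454172.7 mcg/hr ÷ 13340.74 mcg/mL = 34.04404 mL/hr
Volume infused so far = 34.04404 mL/hr × 2.4 hr = 81.7057 mL
Volume remaining = 135 − 81.7057 = 53.2943 mL
New rate:
Dose = 38.4 mcg/kg/min × 124.0909 kg = 4765.091 mcg/min
4765.091 mcg/min × 60 min/hr = 285905.5 mcg/hr
Rate = 285905.5 mcg/hr ÷ 13340.74 mcg/mL = 21.431 mL/hr
Time remaining = 53.2943 mL ÷ 21.431 mL/hr = 2.486785 hr

2.5 hours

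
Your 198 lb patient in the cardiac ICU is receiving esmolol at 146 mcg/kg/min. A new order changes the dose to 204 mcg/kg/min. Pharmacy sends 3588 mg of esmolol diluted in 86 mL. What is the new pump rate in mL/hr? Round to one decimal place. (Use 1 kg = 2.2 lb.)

26.4 mL/hr

Weight = 198 lb ÷ 2.2 lb/kg = 90 kg
Dose = 204 mcg/kg/min × 90 kg = 18360 mcg/min
18360 mcg/min × 60 min/hr = 1101600 mcg/hr
Concentration = 3588 mg ÷ 86 mL = 41.72093 mg/mL = 41720.93 mcg/mL
Rate = 1101600 mcg/hr ÷ 41720.93 mcg/mL = 26.40401 mL/hr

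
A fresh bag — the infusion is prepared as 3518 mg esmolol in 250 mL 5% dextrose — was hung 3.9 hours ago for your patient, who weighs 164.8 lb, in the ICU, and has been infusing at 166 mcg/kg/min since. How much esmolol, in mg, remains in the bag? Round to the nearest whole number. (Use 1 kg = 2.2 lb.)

Weight = 164.8 lb ÷ 2.2 lb/kg = 74.90909 kg
Dose = 166 mcg/kg/min × 74.90909 kg = 12434.91 mcg/min
12434.91 mcg/min × 60 min/hr = 746094.5 mcg/hr
Concentration = 3518 mg ÷ 250 mL = 14.072 mg/mL = 14072 mcg/mL
Rate = 746094.5 mcg/hr ÷ 14072 mcg/mL = 53.01979 mL/hr
Volume infused = 53.01979 mL/hr × 3.9 hr = 206.7772 mL
Volume remaining = 250 − 206.7772 = 43.2228 mL
Drug remaining = 43.2228 mL × 14072 mcg/mL = 608231.3 mcg = 608.2313 mg

608 mg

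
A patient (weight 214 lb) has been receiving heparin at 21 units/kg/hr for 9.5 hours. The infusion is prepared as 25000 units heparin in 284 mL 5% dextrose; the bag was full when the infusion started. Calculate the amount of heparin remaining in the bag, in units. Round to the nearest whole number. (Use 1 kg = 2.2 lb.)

5594 units

Weight = 214 lb ÷ 2.2 lb/kg = 97.27273 kg
Dose = 21 units/kg/hr × 97.27273 kg = 2042.727 units/hr
Concentration = 25000 units ÷ 284 mL = 88.02817 units/mL
Rate = 2042.727 units/hr ÷ 88.02817 units/mL = 23.20538 mL/hr
Volume infused = 23.20538 mL/hr × 9.5 hr = 220.4511 mL
Volume remaining = 284 − 220.4511 = 63.54887 mL
Drug remaining = 63.54887 mL × 88.02817 units/mL = 5594.091 units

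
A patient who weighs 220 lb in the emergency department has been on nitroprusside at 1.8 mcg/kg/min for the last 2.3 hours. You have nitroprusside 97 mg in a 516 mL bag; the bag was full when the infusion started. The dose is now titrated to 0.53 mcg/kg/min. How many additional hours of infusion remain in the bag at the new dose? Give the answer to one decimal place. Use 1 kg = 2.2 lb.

22.7 hours

Initial rate:
Weight = 220 lb ÷ 2.2 lb/kg = 100 kg
Dose = 1.8 mcg/kg/min × 100 kg = 180 mcg/min
180 mcg/min × 60 min/hr = 10800 mcg/hr
Concentration = 97 mg ÷ 516 mL = 0.1879845 mg/mL = 187.9845 mcg/mL
Rate = 10800 mcg/hr ÷ 187.9845 mcg/mL = 57.45155 mL/hr
Volume infused so far = 57.45155 mL/hr × 2.3 hr = 132.1386 mL
Volume remaining = 516 − 132.1386 = 383.8614 mL
New rate:
Dose = 0.53 mcg/kg/min × 100 kg = 53 mcg/min
53 mcg/min × 60 min/hr = 3180 mcg/hr
Rate = 3180 mcg/hr ÷ 187.9845 mcg/mL = 16.91629 mL/hr
Time remaining = 383.8614 mL ÷ 16.91629 mL/hr = 22.69182 hr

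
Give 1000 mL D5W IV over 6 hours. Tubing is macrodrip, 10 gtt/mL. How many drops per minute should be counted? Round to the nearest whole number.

1000 mL ÷ (6 hr × 60 = 360 min) = 2.777778 mL/min
2.777778 mL/min × 10 gtt/mL = 27.77778 gtt/min

28 gtt/min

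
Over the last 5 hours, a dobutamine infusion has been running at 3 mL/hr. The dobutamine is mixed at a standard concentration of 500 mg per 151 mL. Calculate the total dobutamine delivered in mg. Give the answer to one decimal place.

49.7 mg

Concentration = 500 mg ÷ 151 mL = 3.311258 mg/mL = 3311.258 mcg/mL
Drug rate = 3 mL/hr × 3311.258 mcg/mL = 9933.775 mcg/hr
Total = 9933.775 mcg/hr × 5 hr = 49668.87 mcg = 49.66887 mg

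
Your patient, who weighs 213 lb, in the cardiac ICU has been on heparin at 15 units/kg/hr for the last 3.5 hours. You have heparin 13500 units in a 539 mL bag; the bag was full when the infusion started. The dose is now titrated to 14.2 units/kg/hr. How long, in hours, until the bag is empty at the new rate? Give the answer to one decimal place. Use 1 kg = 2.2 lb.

6.1 hours

Initial rate:
Weight = 213 lb ÷ 2.2 lb/kg = 96.81818 kg
Dose = 15 units/kg/hr × 96.81818 kg = 1452.273 units/hr
Concentration = 13500 units ÷ 539 mL = 25.04638 units/mL
Rate = 1452.273 units/hr ÷ 25.04638 units/mL = 57.98333 mL/hr
Volume infused so far = 57.98333 mL/hr × 3.5 hr = 202.9417 mL
Volume remaining = 539 − 202.9417 = 336.0583 mL
New rate:
Dose = 14.2 units/kg/hr × 96.81818 kg = 1374.818 units/hr
Rate = 1374.818 units/hr ÷ 25.04638 units/mL = 54.89089 mL/hr
Time remaining = 336.0583 mL ÷ 54.89089 mL/hr = 6.122297 hr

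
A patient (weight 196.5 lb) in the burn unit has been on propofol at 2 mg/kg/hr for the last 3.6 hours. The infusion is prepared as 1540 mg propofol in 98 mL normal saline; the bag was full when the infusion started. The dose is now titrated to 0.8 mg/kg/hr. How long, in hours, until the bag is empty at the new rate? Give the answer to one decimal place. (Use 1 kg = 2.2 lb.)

Initial rate:
Weight = 196.5 lb ÷ 2.2 lb/kg = 89.31818 kg
Dose = 2 mg/kg/hr × 89.31818 kg = 178.6364 mg/hr
Concentration = 1540 mg ÷ 98 mL = 15.71429 mg/mL
Rate = 178.6364 mg/hr ÷ 15.71429 mg/mL = 11.36777 mL/hr
Volume infused so far = 11.36777 mL/hr × 3.6 hr = 40.92397 mL
Volume remaining = 98 − 40.92397 = 57.07603 mL
New rate:
Dose = 0.8 mg/kg/hr × 89.31818 kg = 71.45455 mg/hr
Rate = 71.45455 mg/hr ÷ 15.71429 mg/mL = 4.547107 mL/hr
Time remaining = 57.07603 mL ÷ 4.547107 mL/hr = 12.55216 hr

12.6 hours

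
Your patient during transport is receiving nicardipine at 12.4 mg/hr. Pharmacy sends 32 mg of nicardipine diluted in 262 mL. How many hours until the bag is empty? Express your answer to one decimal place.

2.6 hours

Concentration = 32 mg ÷ 262 mL = 0.1221374 mg/mL
Rate = 12.4 mg/hr ÷ 0.1221374 mg/mL = 101.525 mL/hr
Duration = 262 mL ÷ 101.525 mL/hr = 2.580645 hr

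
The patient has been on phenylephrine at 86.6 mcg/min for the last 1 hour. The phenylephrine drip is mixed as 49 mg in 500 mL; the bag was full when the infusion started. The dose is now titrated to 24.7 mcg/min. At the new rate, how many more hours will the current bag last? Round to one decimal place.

Initial rate:
86.6 mcg/min × 60 min/hr = 5196 mcg/hr
Concentration = 49 mg ÷ 500 mL = 0.098 mg/mL = 98 mcg/mL
Rate = 5196 mcg/hr ÷ 98 mcg/mL = 53.02041 mL/hr
Volume infused so far = 53.02041 mL/hr × 1 hr = 53.02041 mL
Volume remaining = 500 − 53.02041 = 446.9796 mL
New rate:
24.7 mcg/min × 60 min/hr = 1482 mcg/hr
Rate = 1482 mcg/hr ÷ 98 mcg/mL = 15.12245 mL/hr
Time remaining = 446.9796 mL ÷ 15.12245 mL/hr = 29.55735 hr

29.6 hours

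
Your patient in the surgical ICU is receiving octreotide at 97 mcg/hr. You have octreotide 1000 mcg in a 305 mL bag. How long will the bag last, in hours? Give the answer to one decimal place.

Concentration = 1000 mcg ÷ 305 mL = 3.278689 mcg/mL
Rate = 97 mcg/hr ÷ 3.278689 mcg/mL = 29.585 mL/hr
Duration = 305 mL ÷ 29.585 mL/hr = 10.30928 hr

10.3 hours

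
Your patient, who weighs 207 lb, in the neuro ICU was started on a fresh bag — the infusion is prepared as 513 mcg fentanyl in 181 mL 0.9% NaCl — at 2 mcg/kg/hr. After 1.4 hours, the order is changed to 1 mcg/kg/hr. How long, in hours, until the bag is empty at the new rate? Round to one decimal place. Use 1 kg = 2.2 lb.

2.7 hours

Initial rate:
Weight = 207 lb ÷ 2.2 lb/kg = 94.09091 kg
Dose = 2 mcg/kg/hr × 94.09091 kg = 188.1818 mcg/hr
Concentration = 513 mcg ÷ 181 mL = 2.834254 mcg/mL
Rate = 188.1818 mcg/hr ÷ 2.834254 mcg/mL = 66.39553 mL/hr
Volume infused so far = 66.39553 mL/hr × 1.4 hr = 92.95375 mL
Volume remaining = 181 − 92.95375 = 88.04625 mL
New rate:
Dose = 1 mcg/kg/hr × 94.09091 kg = 94.09091 mcg/hr
Rate = 94.09091 mcg/hr ÷ 2.834254 mcg/mL = 33.19777 mL/hr
Time remaining = 88.04625 mL ÷ 33.19777 mL/hr = 2.652174 hr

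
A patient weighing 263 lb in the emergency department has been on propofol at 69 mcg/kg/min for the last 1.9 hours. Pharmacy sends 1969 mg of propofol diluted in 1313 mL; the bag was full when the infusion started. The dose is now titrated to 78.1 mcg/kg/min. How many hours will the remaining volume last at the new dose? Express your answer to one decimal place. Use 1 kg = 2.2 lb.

Initial rate:
Weight = 263 lb ÷ 2.2 lb/kg = 119.5455 kg
Dose = 69 mcg/kg/min × 119.5455 kg = 8248.636 mcg/min
8248.636 mcg/min × 60 min/hr = 494918.2 mcg/hr
Concentration = 1969 mg ÷ 1313 mL = 1.499619 mg/mL = 1499.619 mcg/mL
Rate = 494918.2 mcg/hr ÷ 1499.619 mcg/mL = 330.0292 mL/hr
Volume infused so far = 330.0292 mL/hr × 1.9 hr = 627.0556 mL
Volume remaining = 1313 − 627.0556 = 685.9444 mL
New rate:
Dose = 78.1 mcg/kg/min × 119.5455 kg = 9336.5 mcg/min
9336.5 mcg/min × 60 min/hr = 560190 mcg/hr
Rate = 560190 mcg/hr ÷ 1499.619 mcg/mL = 373.5548 mL/hr
Time remaining = 685.9444 mL ÷ 373.5548 mL/hr = 1.836262 hr

1.8 hours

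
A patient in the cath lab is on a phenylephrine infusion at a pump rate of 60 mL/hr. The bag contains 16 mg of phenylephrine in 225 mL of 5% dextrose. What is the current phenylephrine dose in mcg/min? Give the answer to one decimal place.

Concentration = 16 mg ÷ 225 mL = 0.07111111 mg/mL = 71.11111 mcg/mL
Drug rate = 60 mL/hr × 71.11111 mcg/mL = 4266.667 mcg/hr
4266.667 mcg/hr ÷ 60 min/hr = 71.11111 mcg/min

71.1 mcg/min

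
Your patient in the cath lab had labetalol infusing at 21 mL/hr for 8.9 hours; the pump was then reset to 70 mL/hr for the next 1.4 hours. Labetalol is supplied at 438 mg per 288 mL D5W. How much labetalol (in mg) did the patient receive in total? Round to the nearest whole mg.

433 mg

Concentration = 438 mg ÷ 288 mL = 1.520833 mg/mL
Stage 1: 21 mL/hr × 8.9 hr = 186.9 mL → 186.9 mL × 1.520833 mg/mL = 284.2437 mg
Stage 2: 70 mL/hr × 1.4 hr = 98 mL → 98 mL × 1.520833 mg/mL = 149.0417 mg
Total = 284.2437 + 149.0417 = 433.2854 mg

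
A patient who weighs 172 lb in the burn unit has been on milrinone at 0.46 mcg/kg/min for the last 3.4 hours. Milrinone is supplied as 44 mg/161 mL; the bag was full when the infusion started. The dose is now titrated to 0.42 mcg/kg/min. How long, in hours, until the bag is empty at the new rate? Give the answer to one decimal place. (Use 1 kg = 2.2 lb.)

Initial rate:
Weight = 172 lb ÷ 2.2 lb/kg = 78.18182 kg
Dose = 0.46 mcg/kg/min × 78.18182 kg = 35.96364 mcg/min
35.96364 mcg/min × 60 min/hr = 2157.818 mcg/hr
Concentration = 44 mg ÷ 161 mL = 0.2732919 mg/mL = 273.2919 mcg/mL
Rate = 2157.818 mcg/hr ÷ 273.2919 mcg/mL = 7.895653 mL/hr
Volume infused so far = 7.895653 mL/hr × 3.4 hr = 26.84522 mL
Volume remaining = 161 − 26.84522 = 134.1548 mL
New rate:
Dose = 0.42 mcg/kg/min × 78.18182 kg = 32.83636 mcg/min
32.83636 mcg/min × 60 min/hr = 1970.182 mcg/hr
Rate = 1970.182 mcg/hr ÷ 273.2919 mcg/mL = 7.209074 mL/hr
Time remaining = 134.1548 mL ÷ 7.209074 mL/hr = 18.60915 hr

18.6 hours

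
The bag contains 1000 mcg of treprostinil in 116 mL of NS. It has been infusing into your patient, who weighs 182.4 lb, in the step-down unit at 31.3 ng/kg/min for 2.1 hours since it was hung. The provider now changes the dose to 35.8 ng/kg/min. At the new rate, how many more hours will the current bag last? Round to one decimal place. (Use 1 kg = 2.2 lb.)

3.8 hours

Initial rate:
Weight = 182.4 lb ÷ 2.2 lb/kg = 82.90909 kg
Dose = 31.3 ng/kg/min × 82.90909 kg = 2595.055 ng/min
2595.055 ng/min × 60 min/hr = 155703.3 ng/hr
Concentration = 1000 mcg ÷ 116 mL = 8.62069 mcg/mL = 8620.69 ng/mL
Rate = 155703.3 ng/hr ÷ 8620.69 ng/mL = 18.06158 mL/hr
Volume infused so far = 18.06158 mL/hr × 2.1 hr = 37.92932 mL
Volume remaining = 116 − 37.92932 = 78.07068 mL
New rate:
Dose = 35.8 ng/kg/min × 82.90909 kg = 2968.145 ng/min
2968.145 ng/min × 60 min/hr = 178088.7 ng/hr
Rate = 178088.7 ng/hr ÷ 8620.69 ng/mL = 20.65829 mL/hr
Time remaining = 78.07068 mL ÷ 20.65829 mL/hr = 3.779145 hr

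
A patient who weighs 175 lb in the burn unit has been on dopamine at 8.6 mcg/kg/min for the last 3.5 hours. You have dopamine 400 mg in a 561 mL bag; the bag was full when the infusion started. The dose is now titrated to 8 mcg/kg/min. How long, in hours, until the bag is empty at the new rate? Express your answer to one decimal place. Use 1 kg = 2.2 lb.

6.7 hours

Initial rate:
Weight = 175 lb ÷ 2.2 lb/kg = 79.54545 kg
Dose = 8.6 mcg/kg/min × 79.54545 kg = 684.0909 mcg/min
684.0909 mcg/min × 60 min/hr = 41045.45 mcg/hr
Concentration = 400 mg ÷ 561 mL = 0.7130125 mg/mL = 713.0125 mcg/mL
Rate = 41045.45 mcg/hr ÷ 713.0125 mcg/mL = 57.56625 mL/hr
Volume infused so far = 57.56625 mL/hr × 3.5 hr = 201.4819 mL
Volume remaining = 561 − 201.4819 = 359.5181 mL
New rate:
Dose = 8 mcg/kg/min × 79.54545 kg = 636.3636 mcg/min
636.3636 mcg/min × 60 min/hr = 38181.82 mcg/hr
Rate = 38181.82 mcg/hr ÷ 713.0125 mcg/mL = 53.55 mL/hr
Time remaining = 359.5181 mL ÷ 53.55 mL/hr = 6.71369 hr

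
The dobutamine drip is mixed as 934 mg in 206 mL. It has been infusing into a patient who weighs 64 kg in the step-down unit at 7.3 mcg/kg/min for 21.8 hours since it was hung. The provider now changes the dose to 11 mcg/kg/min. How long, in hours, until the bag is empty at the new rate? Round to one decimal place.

7.6 hours

Initial rate:
Dose = 7.3 mcg/kg/min × 64 kg = 467.2 mcg/min
467.2 mcg/min × 60 min/hr = 28032 mcg/hr
Concentration = 934 mg ÷ 206 mL = 4.533981 mg/mL = 4533.981 mcg/mL
Rate = 28032 mcg/hr ÷ 4533.981 mcg/mL = 6.182647 mL/hr
Volume infused so far = 6.182647 mL/hr × 21.8 hr = 134.7817 mL
Volume remaining = 206 − 134.7817 = 71.2183 mL
New rate:
Dose = 11 mcg/kg/min × 64 kg = 704 mcg/min
704 mcg/min × 60 min/hr = 42240 mcg/hr
Rate = 42240 mcg/hr ÷ 4533.981 mcg/mL = 9.316317 mL/hr
Time remaining = 71.2183 mL ÷ 9.316317 mL/hr = 7.64447 hr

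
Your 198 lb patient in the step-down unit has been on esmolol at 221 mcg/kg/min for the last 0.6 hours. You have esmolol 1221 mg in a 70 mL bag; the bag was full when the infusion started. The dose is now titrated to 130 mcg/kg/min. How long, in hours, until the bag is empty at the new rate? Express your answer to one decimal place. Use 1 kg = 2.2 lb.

Initial rate:
Weight = 198 lb ÷ 2.2 lb/kg = 90 kg
Dose = 221 mcg/kg/min × 90 kg = 19890 mcg/min
19890 mcg/min × 60 min/hr = 1193400 mcg/hr
Concentration = 1221 mg ÷ 70 mL = 17.44286 mg/mL = 17442.86 mcg/mL
Rate = 1193400 mcg/hr ÷ 17442.86 mcg/mL = 68.41769 mL/hr
Volume infused so far = 68.41769 mL/hr × 0.6 hr = 41.05061 mL
Volume remaining = 70 − 41.05061 = 28.94939 mL
New rate:
Dose = 130 mcg/kg/min × 90 kg = 11700 mcg/min
11700 mcg/min × 60 min/hr = 702000 mcg/hr
Rate = 702000 mcg/hr ÷ 17442.86 mcg/mL = 40.2457 mL/hr
Time remaining = 28.94939 mL ÷ 40.2457 mL/hr = 0.7193162 hr

0.7 hours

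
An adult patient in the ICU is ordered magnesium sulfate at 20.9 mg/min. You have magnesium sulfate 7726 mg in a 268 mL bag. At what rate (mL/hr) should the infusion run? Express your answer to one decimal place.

20.9 mg/min × 60 min/hr = 1254 mg/hr
Concentration = 7726 mg ÷ 268 mL = 28.82836 mg/mL
Rate = 1254 mg/hr ÷ 28.82836 mg/mL = 43.49884 mL/hr

43.5 mL/hr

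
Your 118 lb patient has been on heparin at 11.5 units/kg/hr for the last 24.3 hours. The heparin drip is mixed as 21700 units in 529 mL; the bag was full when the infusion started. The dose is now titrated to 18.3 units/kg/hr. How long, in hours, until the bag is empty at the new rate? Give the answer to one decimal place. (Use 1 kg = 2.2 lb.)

6.8 hours

Initial rate:
Weight = 118 lb ÷ 2.2 lb/kg = 53.63636 kg
Dose = 11.5 units/kg/hr × 53.63636 kg = 616.8182 units/hr
Concentration = 21700 units ÷ 529 mL = 41.02079 units/mL
Rate = 616.8182 units/hr ÷ 41.02079 units/mL = 15.03672 mL/hr
Volume infused so far = 15.03672 mL/hr × 24.3 hr = 365.3923 mL
Volume remaining = 529 − 365.3923 = 163.6077 mL
New rate:
Dose = 18.3 units/kg/hr × 53.63636 kg = 981.5455 units/hr
Rate = 981.5455 units/hr ÷ 41.02079 units/mL = 23.928 mL/hr
Time remaining = 163.6077 mL ÷ 23.928 mL/hr = 6.837501 hr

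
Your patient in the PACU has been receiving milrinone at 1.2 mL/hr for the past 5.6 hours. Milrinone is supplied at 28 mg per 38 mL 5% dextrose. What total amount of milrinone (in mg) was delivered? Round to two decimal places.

Concentration = 28 mg ÷ 38 mL = 0.7368421 mg/mL = 736.8421 mcg/mL
Drug rate = 1.2 mL/hr × 736.8421 mcg/mL = 884.2105 mcg/hr
Total = 884.2105 mcg/hr × 5.6 hr = 4951.579 mcg = 4.951579 mg

4.95 mg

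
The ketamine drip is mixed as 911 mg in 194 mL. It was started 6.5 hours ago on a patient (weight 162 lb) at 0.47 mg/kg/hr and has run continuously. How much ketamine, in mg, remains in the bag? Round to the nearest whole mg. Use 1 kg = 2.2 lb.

686 mg

Weight = 162 lb ÷ 2.2 lb/kg = 73.63636 kg
Dose = 0.47 mg/kg/hr × 73.63636 kg = 34.60909 mg/hr
Concentration = 911 mg ÷ 194 mL = 4.695876 mg/mL
Rate = 34.60909 mg/hr ÷ 4.695876 mg/mL = 7.370103 mL/hr
Volume infused = 7.370103 mL/hr × 6.5 hr = 47.90567 mL
Volume remaining = 194 − 47.90567 = 146.0943 mL
Drug remaining = 146.0943 mL × 4.695876 mg/mL = 686.0409 mg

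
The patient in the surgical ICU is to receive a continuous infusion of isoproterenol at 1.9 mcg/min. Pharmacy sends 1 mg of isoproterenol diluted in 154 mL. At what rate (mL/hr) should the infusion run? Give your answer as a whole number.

18 mL/hr

1.9 mcg/min × 60 min/hr = 114 mcg/hr
Concentration = 1 mg ÷ 154 mL = 0.006493506 mg/mL = 6.493506 mcg/mL
Rate = 114 mcg/hr ÷ 6.493506 mcg/mL = 17.556 mL/hr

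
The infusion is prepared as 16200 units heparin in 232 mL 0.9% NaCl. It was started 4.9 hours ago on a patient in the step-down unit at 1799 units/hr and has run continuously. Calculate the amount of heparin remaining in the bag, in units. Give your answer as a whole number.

Concentration = 16200 units ÷ 232 mL = 69.82759 units/mL
Rate = 1799 units/hr ÷ 69.82759 units/mL = 25.76346 mL/hr
Volume infused = 25.76346 mL/hr × 4.9 hr = 126.2409 mL
Volume remaining = 232 − 126.2409 = 105.7591 mL
Drug remaining = 105.7591 mL × 69.82759 units/mL = 7384.9 units

7385 units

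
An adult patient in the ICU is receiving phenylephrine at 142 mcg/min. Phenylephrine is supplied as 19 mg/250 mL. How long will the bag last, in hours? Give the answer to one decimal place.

142 mcg/min × 60 min/hr = 8520 mcg/hr
Concentration = 19 mg ÷ 250 mL = 0.076 mg/mL = 76 mcg/mL
Rate = 8520 mcg/hr ÷ 76 mcg/mL = 112.1053 mL/hr
Duration = 250 mL ÷ 112.1053 mL/hr = 2.230047 hr

2.2 hours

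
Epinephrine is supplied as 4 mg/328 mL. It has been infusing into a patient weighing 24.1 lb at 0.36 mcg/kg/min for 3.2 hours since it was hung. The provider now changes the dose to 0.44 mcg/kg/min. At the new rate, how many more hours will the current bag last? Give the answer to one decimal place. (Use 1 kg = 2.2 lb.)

Initial rate:
Weight = 24.1 lb ÷ 2.2 lb/kg = 10.95455 kg
Dose = 0.36 mcg/kg/min × 10.95455 kg = 3.943636 mcg/min
3.943636 mcg/min × 60 min/hr = 236.6182 mcg/hr
Concentration = 4 mg ÷ 328 mL = 0.01219512 mg/mL = 12.19512 mcg/mL
Rate = 236.6182 mcg/hr ÷ 12.19512 mcg/mL = 19.40269 mL/hr
Volume infused so far = 19.40269 mL/hr × 3.2 hr = 62.08861 mL
Volume remaining = 328 − 62.08861 = 265.9114 mL
New rate:
Dose = 0.44 mcg/kg/min × 10.95455 kg = 4.82 mcg/min
4.82 mcg/min × 60 min/hr = 289.2 mcg/hr
Rate = 289.2 mcg/hr ÷ 12.19512 mcg/mL = 23.7144 mL/hr
Time remaining = 265.9114 mL ÷ 23.7144 mL/hr = 11.21308 hr

11.2 hours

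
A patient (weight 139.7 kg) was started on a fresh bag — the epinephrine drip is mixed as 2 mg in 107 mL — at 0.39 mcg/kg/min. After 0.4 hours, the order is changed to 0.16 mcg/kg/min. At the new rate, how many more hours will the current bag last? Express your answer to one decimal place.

0.5 hours

Initial rate:
Dose = 0.39 mcg/kg/min × 139.7 kg = 54.483 mcg/min
54.483 mcg/min × 60 min/hr = 3268.98 mcg/hr
Concentration = 2 mg ÷ 107 mL = 0.01869159 mg/mL = 18.69159 mcg/mL
Rate = 3268.98 mcg/hr ÷ 18.69159 mcg/mL = 174.8904 mL/hr
Volume infused so far = 174.8904 mL/hr × 0.4 hr = 69.95617 mL
Volume remaining = 107 − 69.95617 = 37.04383 mL
New rate:
Dose = 0.16 mcg/kg/min × 139.7 kg = 22.352 mcg/min
22.352 mcg/min × 60 min/hr = 1341.12 mcg/hr
Rate = 1341.12 mcg/hr ÷ 18.69159 mcg/mL = 71.74992 mL/hr
Time remaining = 37.04383 mL ÷ 71.74992 mL/hr = 0.5162909 hr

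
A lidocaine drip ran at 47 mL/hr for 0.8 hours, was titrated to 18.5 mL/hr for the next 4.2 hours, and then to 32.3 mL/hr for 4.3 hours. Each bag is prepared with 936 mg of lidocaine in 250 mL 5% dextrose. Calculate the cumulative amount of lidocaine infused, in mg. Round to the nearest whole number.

Concentration = 936 mg ÷ 250 mL = 3.744 mg/mL
Stage 1: 47 mL/hr × 0.8 hr = 37.6 mL → 37.6 mL × 3.744 mg/mL = 140.7744 mg
Stage 2: 18.5 mL/hr × 4.2 hr = 77.7 mL → 77.7 mL × 3.744 mg/mL = 290.9088 mg
Stage 3: 32.3 mL/hr × 4.3 hr = 138.89 mL → 138.89 mL × 3.744 mg/mL = 520.0042 mg
Total = 140.7744 + 290.9088 + 520.0042 = 951.6874 mg

952 mg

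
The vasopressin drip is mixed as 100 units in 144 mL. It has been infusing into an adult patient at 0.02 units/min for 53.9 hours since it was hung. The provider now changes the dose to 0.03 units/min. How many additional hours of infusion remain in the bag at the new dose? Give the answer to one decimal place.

Initial rate:
0.02 units/min × 60 min/hr = 1.2 units/hr
Concentration = 100 units ÷ 144 mL = 0.6944444 units/mL
Rate = 1.2 units/hr ÷ 0.6944444 units/mL = 1.728 mL/hr
Volume infused so far = 1.728 mL/hr × 53.9 hr = 93.1392 mL
Volume remaining = 144 − 93.1392 = 50.8608 mL
New rate:
0.03 units/min × 60 min/hr = 1.8 units/hr
Rate = 1.8 units/hr ÷ 0.6944444 units/mL = 2.592 mL/hr
Time remaining = 50.8608 mL ÷ 2.592 mL/hr = 19.62222 hr

19.6 hours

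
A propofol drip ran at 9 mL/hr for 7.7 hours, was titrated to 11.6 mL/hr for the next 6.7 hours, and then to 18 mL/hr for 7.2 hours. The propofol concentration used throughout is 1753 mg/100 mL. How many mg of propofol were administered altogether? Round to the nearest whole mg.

4849 mg

Concentration = 1753 mg ÷ 100 mL = 17.53 mg/mL
Stage 1: 9 mL/hr × 7.7 hr = 69.3 mL → 69.3 mL × 17.53 mg/mL = 1214.829 mg
Stage 2: 11.6 mL/hr × 6.7 hr = 77.72 mL → 77.72 mL × 17.53 mg/mL = 1362.432 mg
Stage 3: 18 mL/hr × 7.2 hr = 129.6 mL → 129.6 mL × 17.53 mg/mL = 2271.888 mg
Total = 1214.829 + 1362.432 + 2271.888 = 4849.149 mg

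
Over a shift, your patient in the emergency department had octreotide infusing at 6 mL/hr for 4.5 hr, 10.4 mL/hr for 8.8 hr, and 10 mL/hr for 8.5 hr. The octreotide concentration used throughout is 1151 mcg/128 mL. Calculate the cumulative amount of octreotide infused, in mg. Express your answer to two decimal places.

1.83 mg

Concentration = 1151 mcg ÷ 128 mL = 8.992188 mcg/mL
Stage 1: 6 mL/hr × 4.5 hr = 27 mL → 27 mL × 8.992188 mcg/mL = 242.7891 mcg
Stage 2: 10.4 mL/hr × 8.8 hr = 91.52 mL → 91.52 mL × 8.992188 mcg/mL = 822.965 mcg
Stage 3: 10 mL/hr × 8.5 hr = 85 mL → 85 mL × 8.992188 mcg/mL = 764.3359 mcg
Total = 242.7891 + 822.965 + 764.3359 = 1830.09 mcg = 1.83009 mg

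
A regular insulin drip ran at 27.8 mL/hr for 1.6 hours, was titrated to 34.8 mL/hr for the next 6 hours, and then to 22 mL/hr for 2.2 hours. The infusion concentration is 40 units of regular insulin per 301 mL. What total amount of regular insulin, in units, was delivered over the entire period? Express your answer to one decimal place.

Concentration = 40 units ÷ 301 mL = 0.1328904 units/mL
Stage 1: 27.8 mL/hr × 1.6 hr = 44.48 mL → 44.48 mL × 0.1328904 units/mL = 5.910963 units
Stage 2: 34.8 mL/hr × 6 hr = 208.8 mL → 208.8 mL × 0.1328904 units/mL = 27.74751 units
Stage 3: 22 mL/hr × 2.2 hr = 48.4 mL → 48.4 mL × 0.1328904 units/mL = 6.431894 units
Total = 5.910963 + 27.74751 + 6.431894 = 40.09037 units

40.1 units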